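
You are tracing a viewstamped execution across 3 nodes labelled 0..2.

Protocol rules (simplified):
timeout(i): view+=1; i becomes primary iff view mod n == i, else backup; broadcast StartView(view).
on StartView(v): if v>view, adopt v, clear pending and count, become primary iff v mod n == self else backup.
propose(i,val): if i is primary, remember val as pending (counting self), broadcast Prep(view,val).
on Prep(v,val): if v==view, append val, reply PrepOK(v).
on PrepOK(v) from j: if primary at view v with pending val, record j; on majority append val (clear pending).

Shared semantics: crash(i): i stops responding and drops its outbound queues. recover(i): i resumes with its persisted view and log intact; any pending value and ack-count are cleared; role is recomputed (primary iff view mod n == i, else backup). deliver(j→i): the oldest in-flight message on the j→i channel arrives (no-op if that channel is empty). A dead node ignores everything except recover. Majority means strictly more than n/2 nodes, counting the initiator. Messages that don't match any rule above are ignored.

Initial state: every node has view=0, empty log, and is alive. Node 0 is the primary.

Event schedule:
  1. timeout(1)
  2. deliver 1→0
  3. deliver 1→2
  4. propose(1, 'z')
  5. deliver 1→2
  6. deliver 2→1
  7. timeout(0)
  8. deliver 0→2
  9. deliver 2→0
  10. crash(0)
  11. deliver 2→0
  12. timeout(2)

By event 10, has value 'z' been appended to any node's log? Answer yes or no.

yes

1. timeout(1):  <1:prim v1 ->
2. deliver 1→0:  <0:back v1 ->
3. deliver 1→2:  <2:back v1 ->
4. propose(1,'z'):  nop
5. deliver 1→2:  <2:back v1 z>
6. deliver 2→1:  <1:prim v1 z>
7. timeout(0):  <0:back v2 ->
8. deliver 0→2:  <2:prim v2 z>
9. deliver 2→0:  nop
10. crash(0):  <0:✗back v2 ->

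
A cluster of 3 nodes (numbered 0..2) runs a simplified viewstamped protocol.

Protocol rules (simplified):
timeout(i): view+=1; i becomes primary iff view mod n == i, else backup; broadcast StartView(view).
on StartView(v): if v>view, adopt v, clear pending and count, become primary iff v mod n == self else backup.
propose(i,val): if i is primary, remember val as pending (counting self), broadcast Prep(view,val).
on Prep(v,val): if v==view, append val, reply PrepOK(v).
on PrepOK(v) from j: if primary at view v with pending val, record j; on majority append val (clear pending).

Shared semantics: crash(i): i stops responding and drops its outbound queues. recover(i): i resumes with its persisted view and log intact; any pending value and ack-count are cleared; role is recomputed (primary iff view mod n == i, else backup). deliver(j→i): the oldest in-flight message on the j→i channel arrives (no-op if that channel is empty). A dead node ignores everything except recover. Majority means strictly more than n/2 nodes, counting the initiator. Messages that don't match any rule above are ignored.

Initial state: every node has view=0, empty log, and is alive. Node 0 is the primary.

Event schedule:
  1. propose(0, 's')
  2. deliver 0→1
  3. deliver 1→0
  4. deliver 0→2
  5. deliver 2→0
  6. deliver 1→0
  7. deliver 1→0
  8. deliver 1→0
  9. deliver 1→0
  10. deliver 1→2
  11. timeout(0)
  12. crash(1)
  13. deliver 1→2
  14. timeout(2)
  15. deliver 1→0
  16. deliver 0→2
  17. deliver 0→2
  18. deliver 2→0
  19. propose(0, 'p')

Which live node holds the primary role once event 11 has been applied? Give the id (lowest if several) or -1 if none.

-1

e1 propose(0,'s'): ·
e2 deliver 0→1: 1[back,v=0,s]
e3 deliver 1→0: 0[prim,v=0,s]
e4 deliver 0→2: 2[back,v=0,s]
e5 deliver 2→0: ·
e6 deliver 1→0: ·
e7 deliver 1→0: ·
e8 deliver 1→0: ·
e9 deliver 1→0: ·
e10 deliver 1→2: ·
e11 timeout(0): 0[back,v=1,s]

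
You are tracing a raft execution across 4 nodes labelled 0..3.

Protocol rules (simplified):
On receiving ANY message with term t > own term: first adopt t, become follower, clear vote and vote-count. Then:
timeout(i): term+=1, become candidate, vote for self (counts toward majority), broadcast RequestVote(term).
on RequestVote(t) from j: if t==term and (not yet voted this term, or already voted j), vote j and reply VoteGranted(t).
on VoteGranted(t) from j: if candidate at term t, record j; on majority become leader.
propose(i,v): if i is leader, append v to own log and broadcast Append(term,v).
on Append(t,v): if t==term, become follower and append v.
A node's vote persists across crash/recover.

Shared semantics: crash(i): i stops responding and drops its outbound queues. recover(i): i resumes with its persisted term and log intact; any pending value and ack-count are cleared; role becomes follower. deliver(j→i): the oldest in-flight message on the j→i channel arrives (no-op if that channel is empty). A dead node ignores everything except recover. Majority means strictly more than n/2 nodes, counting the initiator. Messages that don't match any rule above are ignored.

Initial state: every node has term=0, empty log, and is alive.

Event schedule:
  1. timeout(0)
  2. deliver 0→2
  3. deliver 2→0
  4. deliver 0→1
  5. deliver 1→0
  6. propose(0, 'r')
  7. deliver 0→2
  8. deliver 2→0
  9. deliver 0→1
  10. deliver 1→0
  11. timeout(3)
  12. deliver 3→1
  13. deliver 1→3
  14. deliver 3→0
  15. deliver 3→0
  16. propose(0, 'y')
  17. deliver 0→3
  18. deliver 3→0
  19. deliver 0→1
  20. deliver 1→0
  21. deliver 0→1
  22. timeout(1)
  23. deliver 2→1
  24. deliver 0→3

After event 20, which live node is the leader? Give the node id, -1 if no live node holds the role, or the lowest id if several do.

0

e1 timeout(0): 0[cand,t=1,-]
e2 deliver 0→2: 2[foll,t=1,-]
e3 deliver 2→0: ·
e4 deliver 0→1: 1[foll,t=1,-]
e5 deliver 1→0: 0[lead,t=1,-]
e6 propose(0,'r'): 0[lead,t=1,r]
e7 deliver 0→2: 2[foll,t=1,r]
e8 deliver 2→0: ·
e9 deliver 0→1: 1[foll,t=1,r]
e10 deliver 1→0: ·
e11 timeout(3): 3[cand,t=1,-]
e12 deliver 3→1: ·
e13 deliver 1→3: ·
e14 deliver 3→0: ·
e15 deliver 3→0: ·
e16 propose(0,'y'): 0[lead,t=1,r,y]
e17 deliver 0→3: ·
e18 deliver 3→0: ·
e19 deliver 0→1: 1[foll,t=1,r,y]
e20 deliver 1→0: ·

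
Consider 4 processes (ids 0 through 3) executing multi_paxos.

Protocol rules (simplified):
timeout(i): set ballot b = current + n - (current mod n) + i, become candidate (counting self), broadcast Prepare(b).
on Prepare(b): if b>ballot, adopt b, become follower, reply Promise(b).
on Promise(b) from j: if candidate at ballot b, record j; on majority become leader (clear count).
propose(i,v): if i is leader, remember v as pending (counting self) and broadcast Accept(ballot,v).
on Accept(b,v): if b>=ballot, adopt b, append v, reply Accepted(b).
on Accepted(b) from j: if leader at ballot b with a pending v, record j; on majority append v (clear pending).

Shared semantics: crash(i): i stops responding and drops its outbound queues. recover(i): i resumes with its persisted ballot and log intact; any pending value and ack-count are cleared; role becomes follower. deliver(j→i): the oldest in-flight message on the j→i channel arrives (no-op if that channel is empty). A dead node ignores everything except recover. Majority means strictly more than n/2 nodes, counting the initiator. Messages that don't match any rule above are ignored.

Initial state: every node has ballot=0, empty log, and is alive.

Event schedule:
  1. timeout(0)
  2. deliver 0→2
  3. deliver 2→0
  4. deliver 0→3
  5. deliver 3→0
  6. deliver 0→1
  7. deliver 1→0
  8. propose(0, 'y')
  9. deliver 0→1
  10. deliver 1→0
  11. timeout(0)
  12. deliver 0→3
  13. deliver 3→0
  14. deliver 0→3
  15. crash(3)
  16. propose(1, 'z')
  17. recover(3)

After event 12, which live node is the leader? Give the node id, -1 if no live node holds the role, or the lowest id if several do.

after 1 — timeout(0): n0:cand/b4/[-]
after 2 — deliver 0→2: n2:foll/b4/[-]
after 3 — deliver 2→0: ·
after 4 — deliver 0→3: n3:foll/b4/[-]
after 5 — deliver 3→0: n0:lead/b4/[-]
after 6 — deliver 0→1: n1:foll/b4/[-]
after 7 — deliver 1→0: ·
after 8 — propose(0,'y'): ·
after 9 — deliver 0→1: n1:foll/b4/[y]
after 10 — deliver 1→0: ·
after 11 — timeout(0): n0:cand/b8/[-]
after 12 — deliver 0→3: n3:foll/b4/[y]

-1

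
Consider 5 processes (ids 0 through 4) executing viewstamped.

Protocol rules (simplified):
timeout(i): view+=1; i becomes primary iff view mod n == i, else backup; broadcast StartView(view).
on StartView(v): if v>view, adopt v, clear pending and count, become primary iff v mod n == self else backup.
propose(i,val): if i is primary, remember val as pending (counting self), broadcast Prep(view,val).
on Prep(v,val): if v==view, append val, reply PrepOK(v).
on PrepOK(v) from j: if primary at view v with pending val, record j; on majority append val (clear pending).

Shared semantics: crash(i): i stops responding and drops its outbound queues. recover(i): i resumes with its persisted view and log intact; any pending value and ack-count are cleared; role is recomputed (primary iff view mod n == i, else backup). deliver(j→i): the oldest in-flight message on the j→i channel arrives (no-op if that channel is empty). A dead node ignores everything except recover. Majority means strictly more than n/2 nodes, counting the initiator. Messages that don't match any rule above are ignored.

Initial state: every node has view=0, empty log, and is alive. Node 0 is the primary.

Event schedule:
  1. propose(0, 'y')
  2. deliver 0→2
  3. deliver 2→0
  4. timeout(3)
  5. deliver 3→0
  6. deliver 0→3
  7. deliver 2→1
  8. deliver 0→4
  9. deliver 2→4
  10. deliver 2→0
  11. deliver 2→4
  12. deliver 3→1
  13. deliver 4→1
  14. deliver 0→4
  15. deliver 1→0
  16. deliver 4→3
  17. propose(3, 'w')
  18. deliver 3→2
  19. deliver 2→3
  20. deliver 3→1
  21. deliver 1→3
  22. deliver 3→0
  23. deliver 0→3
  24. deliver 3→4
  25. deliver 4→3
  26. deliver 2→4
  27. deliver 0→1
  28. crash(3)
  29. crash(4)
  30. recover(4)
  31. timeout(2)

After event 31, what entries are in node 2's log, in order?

step 1 propose(0,'y'): —
step 2 deliver 0→2: 2={back,v=0,log=y}
step 3 deliver 2→0: —
step 4 timeout(3): 3={back,v=1,log=-}
step 5 deliver 3→0: 0={back,v=1,log=-}
step 6 deliver 0→3: —
step 7 deliver 2→1: —
step 8 deliver 0→4: 4={back,v=0,log=y}
step 9 deliver 2→4: —
step 10 deliver 2→0: —
step 11 deliver 2→4: —
step 12 deliver 3→1: 1={prim,v=1,log=-}
step 13 deliver 4→1: —
step 14 deliver 0→4: —
step 15 deliver 1→0: —
step 16 deliver 4→3: —
step 17 propose(3,'w'): —
step 18 deliver 3→2: 2={back,v=1,log=y}
step 19 deliver 2→3: —
step 20 deliver 3→1: —
step 21 deliver 1→3: —
step 22 deliver 3→0: —
step 23 deliver 0→3: —
step 24 deliver 3→4: 4={back,v=1,log=y}
step 25 deliver 4→3: —
step 26 deliver 2→4: —
step 27 deliver 0→1: —
step 28 crash(3): 3={✗back,v=1,log=-}
step 29 crash(4): 4={✗back,v=1,log=y}
step 30 recover(4): 4={back,v=1,log=y}
step 31 timeout(2): 2={prim,v=2,log=y}

y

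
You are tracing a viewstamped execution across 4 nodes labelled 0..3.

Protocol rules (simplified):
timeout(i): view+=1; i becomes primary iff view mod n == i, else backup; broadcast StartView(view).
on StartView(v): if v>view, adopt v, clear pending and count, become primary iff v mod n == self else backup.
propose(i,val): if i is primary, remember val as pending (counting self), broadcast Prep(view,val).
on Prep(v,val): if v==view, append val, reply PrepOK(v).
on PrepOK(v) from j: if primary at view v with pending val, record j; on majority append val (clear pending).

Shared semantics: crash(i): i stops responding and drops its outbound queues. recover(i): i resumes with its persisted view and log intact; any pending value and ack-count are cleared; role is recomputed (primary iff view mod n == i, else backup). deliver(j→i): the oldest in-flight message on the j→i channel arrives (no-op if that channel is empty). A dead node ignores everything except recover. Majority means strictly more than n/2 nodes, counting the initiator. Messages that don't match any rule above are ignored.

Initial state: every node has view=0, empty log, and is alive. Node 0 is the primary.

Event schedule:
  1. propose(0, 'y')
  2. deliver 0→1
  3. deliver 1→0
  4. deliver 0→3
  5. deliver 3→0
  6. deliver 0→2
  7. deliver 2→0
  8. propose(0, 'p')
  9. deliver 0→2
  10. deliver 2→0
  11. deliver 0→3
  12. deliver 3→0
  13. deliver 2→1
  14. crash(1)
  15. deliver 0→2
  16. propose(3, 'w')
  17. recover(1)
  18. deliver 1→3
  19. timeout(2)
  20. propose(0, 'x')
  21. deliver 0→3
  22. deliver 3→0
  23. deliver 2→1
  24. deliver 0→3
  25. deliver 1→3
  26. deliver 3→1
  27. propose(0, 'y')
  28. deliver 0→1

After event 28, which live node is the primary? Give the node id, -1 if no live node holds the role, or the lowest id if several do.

[1] propose(0,'y') → ∅
[2] deliver 0→1 → N1(back v0 [y])
[3] deliver 1→0 → ∅
[4] deliver 0→3 → N3(back v0 [y])
[5] deliver 3→0 → N0(prim v0 [y])
[6] deliver 0→2 → N2(back v0 [y])
[7] deliver 2→0 → ∅
[8] propose(0,'p') → ∅
[9] deliver 0→2 → N2(back v0 [y,p])
[10] deliver 2→0 → ∅
[11] deliver 0→3 → N3(back v0 [y,p])
[12] deliver 3→0 → N0(prim v0 [y,p])
[13] deliver 2→1 → ∅
[14] crash(1) → N1(✗back v0 [y])
[15] deliver 0→2 → ∅
[16] propose(3,'w') → ∅
[17] recover(1) → N1(back v0 [y])
[18] deliver 1→3 → ∅
[19] timeout(2) → N2(back v1 [y,p])
[20] propose(0,'x') → ∅
[21] deliver 0→3 → N3(back v0 [y,p,x])
[22] deliver 3→0 → ∅
[23] deliver 2→1 → N1(prim v1 [y])
[24] deliver 0→3 → ∅
[25] deliver 1→3 → ∅
[26] deliver 3→1 → ∅
[27] propose(0,'y') → ∅
[28] deliver 0→1 → ∅

0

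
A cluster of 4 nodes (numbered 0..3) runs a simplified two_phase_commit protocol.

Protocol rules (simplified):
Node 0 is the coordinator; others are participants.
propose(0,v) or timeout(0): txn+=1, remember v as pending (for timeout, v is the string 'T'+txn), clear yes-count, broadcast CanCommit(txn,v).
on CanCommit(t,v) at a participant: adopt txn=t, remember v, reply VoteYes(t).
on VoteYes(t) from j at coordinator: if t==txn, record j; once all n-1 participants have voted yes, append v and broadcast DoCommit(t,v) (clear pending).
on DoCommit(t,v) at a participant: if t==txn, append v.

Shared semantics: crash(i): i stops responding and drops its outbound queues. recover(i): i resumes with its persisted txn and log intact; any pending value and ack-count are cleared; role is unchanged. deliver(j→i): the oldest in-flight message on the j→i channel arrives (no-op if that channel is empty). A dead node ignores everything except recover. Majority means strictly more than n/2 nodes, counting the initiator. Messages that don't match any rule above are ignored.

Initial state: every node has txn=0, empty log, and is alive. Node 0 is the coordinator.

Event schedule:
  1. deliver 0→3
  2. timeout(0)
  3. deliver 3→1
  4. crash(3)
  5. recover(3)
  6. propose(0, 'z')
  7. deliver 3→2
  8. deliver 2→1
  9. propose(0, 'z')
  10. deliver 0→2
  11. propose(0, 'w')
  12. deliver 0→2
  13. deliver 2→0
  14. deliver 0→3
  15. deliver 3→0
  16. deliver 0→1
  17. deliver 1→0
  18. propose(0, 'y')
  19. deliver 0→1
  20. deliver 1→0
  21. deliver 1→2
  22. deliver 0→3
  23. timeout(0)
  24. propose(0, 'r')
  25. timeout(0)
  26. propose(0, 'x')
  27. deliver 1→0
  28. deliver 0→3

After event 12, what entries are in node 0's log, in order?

step 1 deliver 0→3: —
step 2 timeout(0): 0={coor,t=1,log=-}
step 3 deliver 3→1: —
step 4 crash(3): 3={✗part,t=0,log=-}
step 5 recover(3): 3={part,t=0,log=-}
step 6 propose(0,'z'): 0={coor,t=2,log=-}
step 7 deliver 3→2: —
step 8 deliver 2→1: —
step 9 propose(0,'z'): 0={coor,t=3,log=-}
step 10 deliver 0→2: 2={part,t=1,log=-}
step 11 propose(0,'w'): 0={coor,t=4,log=-}
step 12 deliver 0→2: 2={part,t=2,log=-}

empty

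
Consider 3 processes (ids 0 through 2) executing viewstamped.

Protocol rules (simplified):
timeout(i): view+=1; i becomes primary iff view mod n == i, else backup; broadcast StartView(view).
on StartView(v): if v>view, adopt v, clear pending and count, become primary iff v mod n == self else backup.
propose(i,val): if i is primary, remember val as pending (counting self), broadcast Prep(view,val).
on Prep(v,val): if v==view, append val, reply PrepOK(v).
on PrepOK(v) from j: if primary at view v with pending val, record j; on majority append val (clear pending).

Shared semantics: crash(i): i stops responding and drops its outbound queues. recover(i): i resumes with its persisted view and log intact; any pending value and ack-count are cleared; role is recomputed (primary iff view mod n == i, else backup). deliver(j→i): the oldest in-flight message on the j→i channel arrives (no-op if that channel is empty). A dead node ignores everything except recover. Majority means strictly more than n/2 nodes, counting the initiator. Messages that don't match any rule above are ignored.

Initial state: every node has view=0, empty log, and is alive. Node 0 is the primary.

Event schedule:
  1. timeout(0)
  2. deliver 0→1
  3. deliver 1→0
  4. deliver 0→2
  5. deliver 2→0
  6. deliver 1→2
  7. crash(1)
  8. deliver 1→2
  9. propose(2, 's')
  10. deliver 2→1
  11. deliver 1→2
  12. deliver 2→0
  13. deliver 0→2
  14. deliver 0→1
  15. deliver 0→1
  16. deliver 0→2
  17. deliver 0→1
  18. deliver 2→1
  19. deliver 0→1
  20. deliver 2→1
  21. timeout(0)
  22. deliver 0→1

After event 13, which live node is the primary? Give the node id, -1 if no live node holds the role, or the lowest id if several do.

[1] timeout(0) → N0(back v1 [-])
[2] deliver 0→1 → N1(prim v1 [-])
[3] deliver 1→0 → ∅
[4] deliver 0→2 → N2(back v1 [-])
[5] deliver 2→0 → ∅
[6] deliver 1→2 → ∅
[7] crash(1) → N1(✗prim v1 [-])
[8] deliver 1→2 → ∅
[9] propose(2,'s') → ∅
[10] deliver 2→1 → ∅
[11] deliver 1→2 → ∅
[12] deliver 2→0 → ∅
[13] deliver 0→2 → ∅

-1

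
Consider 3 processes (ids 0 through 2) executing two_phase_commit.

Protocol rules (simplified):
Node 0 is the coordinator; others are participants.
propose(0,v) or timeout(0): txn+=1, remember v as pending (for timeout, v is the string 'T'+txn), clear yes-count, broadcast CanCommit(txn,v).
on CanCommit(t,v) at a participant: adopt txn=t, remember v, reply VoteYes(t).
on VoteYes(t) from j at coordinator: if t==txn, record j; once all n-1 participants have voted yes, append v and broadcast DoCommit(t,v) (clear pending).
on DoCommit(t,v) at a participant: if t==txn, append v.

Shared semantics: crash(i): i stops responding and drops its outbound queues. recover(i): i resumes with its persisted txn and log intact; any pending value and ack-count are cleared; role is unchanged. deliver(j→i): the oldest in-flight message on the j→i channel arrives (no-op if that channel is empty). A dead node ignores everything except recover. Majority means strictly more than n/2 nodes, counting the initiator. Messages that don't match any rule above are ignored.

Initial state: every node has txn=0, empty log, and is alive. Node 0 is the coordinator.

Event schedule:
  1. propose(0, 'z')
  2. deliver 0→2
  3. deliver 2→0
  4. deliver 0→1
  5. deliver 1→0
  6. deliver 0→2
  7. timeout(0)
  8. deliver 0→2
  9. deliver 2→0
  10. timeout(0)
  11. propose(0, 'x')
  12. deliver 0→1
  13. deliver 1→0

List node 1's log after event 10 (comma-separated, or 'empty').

empty

1. propose(0,'z'):  <0:coor t1 ->
2. deliver 0→2:  <2:part t1 ->
3. deliver 2→0:  nop
4. deliver 0→1:  <1:part t1 ->
5. deliver 1→0:  <0:coor t1 z>
6. deliver 0→2:  <2:part t1 z>
7. timeout(0):  <0:coor t2 z>
8. deliver 0→2:  <2:part t2 z>
9. deliver 2→0:  nop
10. timeout(0):  <0:coor t3 z>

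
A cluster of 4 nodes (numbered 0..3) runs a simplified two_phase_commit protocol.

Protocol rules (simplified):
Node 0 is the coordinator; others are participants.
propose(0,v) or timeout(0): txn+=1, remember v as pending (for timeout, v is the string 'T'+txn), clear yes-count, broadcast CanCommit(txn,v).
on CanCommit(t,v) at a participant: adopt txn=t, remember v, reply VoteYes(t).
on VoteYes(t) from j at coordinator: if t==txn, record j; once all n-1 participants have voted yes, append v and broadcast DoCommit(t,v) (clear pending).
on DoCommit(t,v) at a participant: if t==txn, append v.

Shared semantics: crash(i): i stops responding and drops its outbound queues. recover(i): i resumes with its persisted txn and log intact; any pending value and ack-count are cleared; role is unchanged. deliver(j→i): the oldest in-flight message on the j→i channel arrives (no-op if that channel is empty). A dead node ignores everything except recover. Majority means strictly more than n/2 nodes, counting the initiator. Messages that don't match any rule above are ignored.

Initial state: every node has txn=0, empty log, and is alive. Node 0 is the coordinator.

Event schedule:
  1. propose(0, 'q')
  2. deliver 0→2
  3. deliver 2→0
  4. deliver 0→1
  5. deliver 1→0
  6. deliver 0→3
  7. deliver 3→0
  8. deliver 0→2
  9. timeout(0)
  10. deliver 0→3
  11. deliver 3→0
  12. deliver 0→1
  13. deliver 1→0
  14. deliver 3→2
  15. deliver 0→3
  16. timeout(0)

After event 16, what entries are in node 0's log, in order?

e1 propose(0,'q'): 0[coor,t=1,-]
e2 deliver 0→2: 2[part,t=1,-]
e3 deliver 2→0: ·
e4 deliver 0→1: 1[part,t=1,-]
e5 deliver 1→0: ·
e6 deliver 0→3: 3[part,t=1,-]
e7 deliver 3→0: 0[coor,t=1,q]
e8 deliver 0→2: 2[part,t=1,q]
e9 timeout(0): 0[coor,t=2,q]
e10 deliver 0→3: 3[part,t=1,q]
e11 deliver 3→0: ·
e12 deliver 0→1: 1[part,t=1,q]
e13 deliver 1→0: ·
e14 deliver 3→2: ·
e15 deliver 0→3: 3[part,t=2,q]
e16 timeout(0): 0[coor,t=3,q]

q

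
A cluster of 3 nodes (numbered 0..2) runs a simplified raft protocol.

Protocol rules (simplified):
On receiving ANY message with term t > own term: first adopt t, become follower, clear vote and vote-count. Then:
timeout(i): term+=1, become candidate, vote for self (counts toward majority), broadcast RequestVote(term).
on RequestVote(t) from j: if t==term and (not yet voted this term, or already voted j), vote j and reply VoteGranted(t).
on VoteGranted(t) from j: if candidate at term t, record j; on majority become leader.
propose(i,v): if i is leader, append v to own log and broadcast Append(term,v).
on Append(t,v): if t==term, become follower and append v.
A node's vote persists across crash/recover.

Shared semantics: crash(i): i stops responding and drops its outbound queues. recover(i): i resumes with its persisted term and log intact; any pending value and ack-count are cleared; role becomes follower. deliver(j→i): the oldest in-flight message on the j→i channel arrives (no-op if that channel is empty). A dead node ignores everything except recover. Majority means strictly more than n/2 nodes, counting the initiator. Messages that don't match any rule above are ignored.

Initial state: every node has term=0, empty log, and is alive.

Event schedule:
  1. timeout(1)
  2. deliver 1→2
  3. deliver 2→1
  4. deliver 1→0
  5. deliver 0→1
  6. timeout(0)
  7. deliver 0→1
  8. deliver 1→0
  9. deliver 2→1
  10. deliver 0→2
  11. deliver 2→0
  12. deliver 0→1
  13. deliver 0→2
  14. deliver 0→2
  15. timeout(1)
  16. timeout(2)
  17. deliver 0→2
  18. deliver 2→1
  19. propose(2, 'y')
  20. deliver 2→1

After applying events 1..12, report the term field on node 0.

e1 timeout(1): 1[cand,t=1,-]
e2 deliver 1→2: 2[foll,t=1,-]
e3 deliver 2→1: 1[lead,t=1,-]
e4 deliver 1→0: 0[foll,t=1,-]
e5 deliver 0→1: ·
e6 timeout(0): 0[cand,t=2,-]
e7 deliver 0→1: 1[foll,t=2,-]
e8 deliver 1→0: 0[lead,t=2,-]
e9 deliver 2→1: ·
e10 deliver 0→2: 2[foll,t=2,-]
e11 deliver 2→0: ·
e12 deliver 0→1: ·

2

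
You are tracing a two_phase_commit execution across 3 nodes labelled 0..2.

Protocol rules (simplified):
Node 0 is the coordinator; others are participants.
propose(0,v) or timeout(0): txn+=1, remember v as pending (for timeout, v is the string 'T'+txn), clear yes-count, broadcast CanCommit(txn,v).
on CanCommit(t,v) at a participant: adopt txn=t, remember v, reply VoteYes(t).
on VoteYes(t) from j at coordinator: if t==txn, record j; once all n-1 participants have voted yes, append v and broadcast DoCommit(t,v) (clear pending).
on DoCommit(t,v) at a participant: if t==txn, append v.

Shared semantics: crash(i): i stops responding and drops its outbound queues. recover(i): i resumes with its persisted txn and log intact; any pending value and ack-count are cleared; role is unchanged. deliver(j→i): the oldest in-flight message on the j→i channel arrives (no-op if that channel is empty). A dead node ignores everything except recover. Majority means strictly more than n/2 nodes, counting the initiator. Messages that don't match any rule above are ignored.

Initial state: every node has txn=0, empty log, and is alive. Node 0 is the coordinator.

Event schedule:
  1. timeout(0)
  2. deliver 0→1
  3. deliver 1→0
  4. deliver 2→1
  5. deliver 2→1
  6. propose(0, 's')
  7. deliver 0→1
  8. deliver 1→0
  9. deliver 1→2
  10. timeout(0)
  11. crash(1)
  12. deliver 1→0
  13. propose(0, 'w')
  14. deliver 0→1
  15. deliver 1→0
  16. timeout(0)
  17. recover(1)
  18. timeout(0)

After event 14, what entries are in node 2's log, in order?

1. timeout(0):  <0:coor t1 ->
2. deliver 0→1:  <1:part t1 ->
3. deliver 1→0:  nop
4. deliver 2→1:  nop
5. deliver 2→1:  nop
6. propose(0,'s'):  <0:coor t2 ->
7. deliver 0→1:  <1:part t2 ->
8. deliver 1→0:  nop
9. deliver 1→2:  nop
10. timeout(0):  <0:coor t3 ->
11. crash(1):  <1:✗part t2 ->
12. deliver 1→0:  nop
13. propose(0,'w'):  <0:coor t4 ->
14. deliver 0→1:  nop

empty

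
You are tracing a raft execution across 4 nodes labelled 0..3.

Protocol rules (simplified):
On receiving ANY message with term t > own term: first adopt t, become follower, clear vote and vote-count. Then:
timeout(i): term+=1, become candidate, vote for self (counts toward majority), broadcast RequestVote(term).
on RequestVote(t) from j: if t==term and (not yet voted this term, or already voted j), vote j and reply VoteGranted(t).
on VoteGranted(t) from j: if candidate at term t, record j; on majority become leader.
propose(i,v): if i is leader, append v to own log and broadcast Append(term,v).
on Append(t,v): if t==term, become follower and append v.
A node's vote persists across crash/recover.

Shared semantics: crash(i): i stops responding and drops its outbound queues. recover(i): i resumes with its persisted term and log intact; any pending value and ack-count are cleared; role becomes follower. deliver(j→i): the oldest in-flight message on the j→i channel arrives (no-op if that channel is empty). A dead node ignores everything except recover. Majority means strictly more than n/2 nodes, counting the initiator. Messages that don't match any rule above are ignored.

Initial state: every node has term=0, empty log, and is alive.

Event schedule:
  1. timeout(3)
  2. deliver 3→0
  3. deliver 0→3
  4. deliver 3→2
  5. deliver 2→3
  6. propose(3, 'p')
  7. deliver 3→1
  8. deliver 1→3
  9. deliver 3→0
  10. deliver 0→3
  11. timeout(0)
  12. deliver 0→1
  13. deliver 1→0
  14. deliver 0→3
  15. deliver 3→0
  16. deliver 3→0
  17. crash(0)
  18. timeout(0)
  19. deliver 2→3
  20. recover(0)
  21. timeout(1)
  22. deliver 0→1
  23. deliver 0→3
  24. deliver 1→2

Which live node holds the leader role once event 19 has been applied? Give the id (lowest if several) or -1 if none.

1. timeout(3):  <3:cand t1 ->
2. deliver 3→0:  <0:foll t1 ->
3. deliver 0→3:  nop
4. deliver 3→2:  <2:foll t1 ->
5. deliver 2→3:  <3:lead t1 ->
6. propose(3,'p'):  <3:lead t1 p>
7. deliver 3→1:  <1:foll t1 ->
8. deliver 1→3:  nop
9. deliver 3→0:  <0:foll t1 p>
10. deliver 0→3:  nop
11. timeout(0):  <0:cand t2 p>
12. deliver 0→1:  <1:foll t2 ->
13. deliver 1→0:  nop
14. deliver 0→3:  <3:foll t2 p>
15. deliver 3→0:  <0:lead t2 p>
16. deliver 3→0:  nop
17. crash(0):  <0:✗lead t2 p>
18. timeout(0):  nop
19. deliver 2→3:  nop

-1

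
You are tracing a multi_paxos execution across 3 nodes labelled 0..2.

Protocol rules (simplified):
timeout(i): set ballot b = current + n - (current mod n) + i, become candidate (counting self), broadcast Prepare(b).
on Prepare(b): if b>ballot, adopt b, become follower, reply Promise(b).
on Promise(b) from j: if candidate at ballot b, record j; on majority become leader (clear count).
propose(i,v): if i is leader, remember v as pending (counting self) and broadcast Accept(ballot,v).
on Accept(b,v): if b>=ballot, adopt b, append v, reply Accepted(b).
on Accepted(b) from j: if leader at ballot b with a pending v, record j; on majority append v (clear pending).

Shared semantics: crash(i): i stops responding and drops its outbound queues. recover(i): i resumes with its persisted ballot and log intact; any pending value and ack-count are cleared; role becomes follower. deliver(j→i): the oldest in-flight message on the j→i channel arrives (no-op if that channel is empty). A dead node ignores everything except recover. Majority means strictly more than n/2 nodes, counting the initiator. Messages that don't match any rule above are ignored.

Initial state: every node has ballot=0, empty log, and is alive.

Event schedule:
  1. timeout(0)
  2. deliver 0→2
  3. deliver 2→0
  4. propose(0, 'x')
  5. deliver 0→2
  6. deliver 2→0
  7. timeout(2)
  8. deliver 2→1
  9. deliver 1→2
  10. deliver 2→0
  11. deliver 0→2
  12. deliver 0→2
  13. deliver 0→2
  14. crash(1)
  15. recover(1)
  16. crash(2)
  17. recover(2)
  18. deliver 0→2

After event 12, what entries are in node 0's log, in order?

x

1. timeout(0):  <0:cand b3 ->
2. deliver 0→2:  <2:foll b3 ->
3. deliver 2→0:  <0:lead b3 ->
4. propose(0,'x'):  nop
5. deliver 0→2:  <2:foll b3 x>
6. deliver 2→0:  <0:lead b3 x>
7. timeout(2):  <2:cand b8 x>
8. deliver 2→1:  <1:foll b8 ->
9. deliver 1→2:  <2:lead b8 x>
10. deliver 2→0:  <0:foll b8 x>
11. deliver 0→2:  nop
12. deliver 0→2:  nop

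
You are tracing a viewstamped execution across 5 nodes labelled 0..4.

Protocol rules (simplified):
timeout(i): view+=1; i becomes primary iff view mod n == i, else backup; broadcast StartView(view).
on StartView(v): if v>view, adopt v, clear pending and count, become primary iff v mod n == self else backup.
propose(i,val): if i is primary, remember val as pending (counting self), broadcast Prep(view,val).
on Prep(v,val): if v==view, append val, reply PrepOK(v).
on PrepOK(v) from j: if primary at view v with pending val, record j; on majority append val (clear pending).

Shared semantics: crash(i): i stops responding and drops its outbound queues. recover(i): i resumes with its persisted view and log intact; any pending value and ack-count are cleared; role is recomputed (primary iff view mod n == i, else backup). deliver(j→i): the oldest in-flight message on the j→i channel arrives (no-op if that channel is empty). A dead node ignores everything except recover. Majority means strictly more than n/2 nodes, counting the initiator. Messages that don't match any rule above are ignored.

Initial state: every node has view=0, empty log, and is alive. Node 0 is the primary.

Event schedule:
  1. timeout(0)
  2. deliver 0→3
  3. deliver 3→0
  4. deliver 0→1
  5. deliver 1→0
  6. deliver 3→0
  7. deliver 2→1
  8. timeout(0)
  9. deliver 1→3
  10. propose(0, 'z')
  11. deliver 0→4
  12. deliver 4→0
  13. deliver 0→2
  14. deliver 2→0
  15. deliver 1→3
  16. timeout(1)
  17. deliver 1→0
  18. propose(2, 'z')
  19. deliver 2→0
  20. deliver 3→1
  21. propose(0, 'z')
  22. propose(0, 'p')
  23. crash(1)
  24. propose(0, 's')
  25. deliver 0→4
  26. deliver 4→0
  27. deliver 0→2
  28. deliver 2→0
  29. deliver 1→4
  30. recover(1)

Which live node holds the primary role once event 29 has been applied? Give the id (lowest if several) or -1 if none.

2

e1 timeout(0): 0[back,v=1,-]
e2 deliver 0→3: 3[back,v=1,-]
e3 deliver 3→0: ·
e4 deliver 0→1: 1[prim,v=1,-]
e5 deliver 1→0: ·
e6 deliver 3→0: ·
e7 deliver 2→1: ·
e8 timeout(0): 0[back,v=2,-]
e9 deliver 1→3: ·
e10 propose(0,'z'): ·
e11 deliver 0→4: 4[back,v=1,-]
e12 deliver 4→0: ·
e13 deliver 0→2: 2[back,v=1,-]
e14 deliver 2→0: ·
e15 deliver 1→3: ·
e16 timeout(1): 1[back,v=2,-]
e17 deliver 1→0: ·
e18 propose(2,'z'): ·
e19 deliver 2→0: ·
e20 deliver 3→1: ·
e21 propose(0,'z'): ·
e22 propose(0,'p'): ·
e23 crash(1): 1[✗back,v=2,-]
e24 propose(0,'s'): ·
e25 deliver 0→4: 4[back,v=2,-]
e26 deliver 4→0: ·
e27 deliver 0→2: 2[prim,v=2,-]
e28 deliver 2→0: ·
e29 deliver 1→4: ·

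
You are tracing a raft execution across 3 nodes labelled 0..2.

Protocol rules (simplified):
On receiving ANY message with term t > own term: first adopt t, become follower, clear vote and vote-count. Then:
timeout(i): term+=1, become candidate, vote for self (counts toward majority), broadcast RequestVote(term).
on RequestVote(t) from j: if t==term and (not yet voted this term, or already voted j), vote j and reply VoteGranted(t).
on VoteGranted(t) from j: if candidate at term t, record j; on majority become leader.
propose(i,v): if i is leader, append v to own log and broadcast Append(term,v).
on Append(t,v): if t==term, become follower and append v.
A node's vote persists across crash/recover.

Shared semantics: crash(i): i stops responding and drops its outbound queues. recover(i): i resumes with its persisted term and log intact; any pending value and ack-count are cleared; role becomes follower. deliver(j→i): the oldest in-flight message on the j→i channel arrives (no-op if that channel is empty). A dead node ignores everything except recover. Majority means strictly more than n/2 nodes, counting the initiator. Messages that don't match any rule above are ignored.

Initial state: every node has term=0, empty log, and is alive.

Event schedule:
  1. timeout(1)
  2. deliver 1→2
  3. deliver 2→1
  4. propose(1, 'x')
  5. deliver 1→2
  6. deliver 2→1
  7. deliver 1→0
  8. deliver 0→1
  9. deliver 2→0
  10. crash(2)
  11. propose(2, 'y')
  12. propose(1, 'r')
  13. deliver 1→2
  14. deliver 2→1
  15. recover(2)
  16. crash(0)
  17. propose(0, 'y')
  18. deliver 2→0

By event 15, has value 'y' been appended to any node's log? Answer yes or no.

no

[1] timeout(1) → N1(cand t1 [-])
[2] deliver 1→2 → N2(foll t1 [-])
[3] deliver 2→1 → N1(lead t1 [-])
[4] propose(1,'x') → N1(lead t1 [x])
[5] deliver 1→2 → N2(foll t1 [x])
[6] deliver 2→1 → ∅
[7] deliver 1→0 → N0(foll t1 [-])
[8] deliver 0→1 → ∅
[9] deliver 2→0 → ∅
[10] crash(2) → N2(✗foll t1 [x])
[11] propose(2,'y') → ∅
[12] propose(1,'r') → N1(lead t1 [x,r])
[13] deliver 1→2 → ∅
[14] deliver 2→1 → ∅
[15] recover(2) → N2(foll t1 [x])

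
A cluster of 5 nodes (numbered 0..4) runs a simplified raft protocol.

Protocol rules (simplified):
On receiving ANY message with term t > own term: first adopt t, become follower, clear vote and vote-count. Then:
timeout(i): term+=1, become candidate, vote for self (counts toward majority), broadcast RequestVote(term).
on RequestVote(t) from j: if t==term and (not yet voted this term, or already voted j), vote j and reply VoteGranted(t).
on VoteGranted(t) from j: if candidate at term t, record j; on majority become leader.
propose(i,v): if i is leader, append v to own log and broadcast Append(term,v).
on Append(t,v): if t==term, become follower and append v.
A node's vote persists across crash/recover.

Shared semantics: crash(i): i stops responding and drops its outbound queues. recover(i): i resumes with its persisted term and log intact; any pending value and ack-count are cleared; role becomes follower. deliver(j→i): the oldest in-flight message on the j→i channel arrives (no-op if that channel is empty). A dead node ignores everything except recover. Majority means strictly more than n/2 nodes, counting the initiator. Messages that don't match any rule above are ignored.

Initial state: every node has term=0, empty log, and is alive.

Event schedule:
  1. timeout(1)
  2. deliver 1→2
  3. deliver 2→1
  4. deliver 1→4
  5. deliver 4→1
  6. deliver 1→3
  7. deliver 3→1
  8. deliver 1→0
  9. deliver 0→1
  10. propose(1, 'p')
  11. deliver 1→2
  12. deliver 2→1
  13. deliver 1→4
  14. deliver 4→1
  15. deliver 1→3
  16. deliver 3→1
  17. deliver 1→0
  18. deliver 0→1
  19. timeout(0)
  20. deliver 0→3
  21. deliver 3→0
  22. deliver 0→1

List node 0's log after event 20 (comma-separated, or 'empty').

step 1 timeout(1): 1={cand,t=1,log=-}
step 2 deliver 1→2: 2={foll,t=1,log=-}
step 3 deliver 2→1: —
step 4 deliver 1→4: 4={foll,t=1,log=-}
step 5 deliver 4→1: 1={lead,t=1,log=-}
step 6 deliver 1→3: 3={foll,t=1,log=-}
step 7 deliver 3→1: —
step 8 deliver 1→0: 0={foll,t=1,log=-}
step 9 deliver 0→1: —
step 10 propose(1,'p'): 1={lead,t=1,log=p}
step 11 deliver 1→2: 2={foll,t=1,log=p}
step 12 deliver 2→1: —
step 13 deliver 1→4: 4={foll,t=1,log=p}
step 14 deliver 4→1: —
step 15 deliver 1→3: 3={foll,t=1,log=p}
step 16 deliver 3→1: —
step 17 deliver 1→0: 0={foll,t=1,log=p}
step 18 deliver 0→1: —
step 19 timeout(0): 0={cand,t=2,log=p}
step 20 deliver 0→3: 3={foll,t=2,log=p}

p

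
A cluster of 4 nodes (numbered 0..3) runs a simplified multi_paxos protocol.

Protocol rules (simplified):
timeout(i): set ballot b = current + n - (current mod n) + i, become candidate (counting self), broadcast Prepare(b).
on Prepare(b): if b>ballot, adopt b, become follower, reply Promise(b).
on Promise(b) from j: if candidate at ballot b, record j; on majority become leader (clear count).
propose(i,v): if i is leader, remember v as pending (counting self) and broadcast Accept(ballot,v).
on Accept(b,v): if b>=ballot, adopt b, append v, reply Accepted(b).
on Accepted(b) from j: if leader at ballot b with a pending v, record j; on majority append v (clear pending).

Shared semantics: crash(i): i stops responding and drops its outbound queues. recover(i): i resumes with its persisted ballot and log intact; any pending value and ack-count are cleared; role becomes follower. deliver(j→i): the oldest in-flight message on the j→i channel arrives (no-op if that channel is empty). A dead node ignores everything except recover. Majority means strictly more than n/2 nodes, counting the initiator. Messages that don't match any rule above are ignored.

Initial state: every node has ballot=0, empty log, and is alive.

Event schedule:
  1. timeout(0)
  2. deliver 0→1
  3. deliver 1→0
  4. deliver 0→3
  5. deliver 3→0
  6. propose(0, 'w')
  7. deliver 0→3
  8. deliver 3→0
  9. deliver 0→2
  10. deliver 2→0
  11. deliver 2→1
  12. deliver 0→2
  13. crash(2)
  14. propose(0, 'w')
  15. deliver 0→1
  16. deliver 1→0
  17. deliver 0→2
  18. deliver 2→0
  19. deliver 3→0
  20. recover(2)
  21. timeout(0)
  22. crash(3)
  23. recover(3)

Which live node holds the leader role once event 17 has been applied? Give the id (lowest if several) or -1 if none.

0

step 1 timeout(0): 0={cand,b=4,log=-}
step 2 deliver 0→1: 1={foll,b=4,log=-}
step 3 deliver 1→0: —
step 4 deliver 0→3: 3={foll,b=4,log=-}
step 5 deliver 3→0: 0={lead,b=4,log=-}
step 6 propose(0,'w'): —
step 7 deliver 0→3: 3={foll,b=4,log=w}
step 8 deliver 3→0: —
step 9 deliver 0→2: 2={foll,b=4,log=-}
step 10 deliver 2→0: —
step 11 deliver 2→1: —
step 12 deliver 0→2: 2={foll,b=4,log=w}
step 13 crash(2): 2={✗foll,b=4,log=w}
step 14 propose(0,'w'): —
step 15 deliver 0→1: 1={foll,b=4,log=w}
step 16 deliver 1→0: —
step 17 deliver 0→2: —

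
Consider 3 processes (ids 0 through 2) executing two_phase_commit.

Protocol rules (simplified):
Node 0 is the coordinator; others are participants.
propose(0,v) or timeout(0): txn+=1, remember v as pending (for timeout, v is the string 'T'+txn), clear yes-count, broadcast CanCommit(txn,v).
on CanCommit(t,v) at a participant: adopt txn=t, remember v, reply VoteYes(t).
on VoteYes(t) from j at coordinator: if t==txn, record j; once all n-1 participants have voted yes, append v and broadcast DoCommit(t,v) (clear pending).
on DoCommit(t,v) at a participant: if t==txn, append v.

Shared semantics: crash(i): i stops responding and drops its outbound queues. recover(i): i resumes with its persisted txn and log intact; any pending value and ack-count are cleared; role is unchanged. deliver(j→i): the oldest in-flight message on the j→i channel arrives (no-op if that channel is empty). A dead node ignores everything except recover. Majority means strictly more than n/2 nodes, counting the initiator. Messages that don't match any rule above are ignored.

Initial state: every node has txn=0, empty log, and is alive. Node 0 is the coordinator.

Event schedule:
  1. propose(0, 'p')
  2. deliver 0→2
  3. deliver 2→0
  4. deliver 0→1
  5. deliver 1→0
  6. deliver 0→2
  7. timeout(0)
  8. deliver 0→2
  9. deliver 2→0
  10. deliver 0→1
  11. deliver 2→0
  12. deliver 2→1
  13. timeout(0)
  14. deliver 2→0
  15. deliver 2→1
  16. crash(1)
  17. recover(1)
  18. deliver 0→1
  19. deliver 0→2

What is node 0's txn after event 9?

2

step 1 propose(0,'p'): 0={coor,t=1,log=-}
step 2 deliver 0→2: 2={part,t=1,log=-}
step 3 deliver 2→0: —
step 4 deliver 0→1: 1={part,t=1,log=-}
step 5 deliver 1→0: 0={coor,t=1,log=p}
step 6 deliver 0→2: 2={part,t=1,log=p}
step 7 timeout(0): 0={coor,t=2,log=p}
step 8 deliver 0→2: 2={part,t=2,log=p}
step 9 deliver 2→0: —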